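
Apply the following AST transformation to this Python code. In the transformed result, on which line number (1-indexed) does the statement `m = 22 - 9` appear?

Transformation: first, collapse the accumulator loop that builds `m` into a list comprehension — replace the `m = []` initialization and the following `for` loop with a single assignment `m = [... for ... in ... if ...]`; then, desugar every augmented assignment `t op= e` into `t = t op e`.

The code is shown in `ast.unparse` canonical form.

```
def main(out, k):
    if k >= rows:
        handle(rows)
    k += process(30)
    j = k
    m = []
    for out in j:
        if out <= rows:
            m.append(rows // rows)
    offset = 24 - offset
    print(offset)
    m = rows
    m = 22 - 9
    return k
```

10

Transformed code:
def main(out, k):
    if k >= rows:
        handle(rows)
    k = k + process(30)
    j = k
    m = [rows // rows for out in j if out <= rows]
    offset = 24 - offset
    print(offset)
    m = rows
    m = 22 - 9
    return k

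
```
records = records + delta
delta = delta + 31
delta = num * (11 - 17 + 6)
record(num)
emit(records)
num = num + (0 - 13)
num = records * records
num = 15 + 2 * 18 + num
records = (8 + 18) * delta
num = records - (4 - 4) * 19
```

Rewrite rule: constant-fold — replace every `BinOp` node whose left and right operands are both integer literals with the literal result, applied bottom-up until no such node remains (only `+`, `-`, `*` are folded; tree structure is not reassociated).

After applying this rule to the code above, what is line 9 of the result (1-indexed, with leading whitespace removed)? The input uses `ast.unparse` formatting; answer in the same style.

records = 26 * delta

Transformed code:
records = records + delta
delta = delta + 31
delta = num * 0
record(num)
emit(records)
num = num + -13
num = records * records
num = 51 + num
records = 26 * delta
num = records - 0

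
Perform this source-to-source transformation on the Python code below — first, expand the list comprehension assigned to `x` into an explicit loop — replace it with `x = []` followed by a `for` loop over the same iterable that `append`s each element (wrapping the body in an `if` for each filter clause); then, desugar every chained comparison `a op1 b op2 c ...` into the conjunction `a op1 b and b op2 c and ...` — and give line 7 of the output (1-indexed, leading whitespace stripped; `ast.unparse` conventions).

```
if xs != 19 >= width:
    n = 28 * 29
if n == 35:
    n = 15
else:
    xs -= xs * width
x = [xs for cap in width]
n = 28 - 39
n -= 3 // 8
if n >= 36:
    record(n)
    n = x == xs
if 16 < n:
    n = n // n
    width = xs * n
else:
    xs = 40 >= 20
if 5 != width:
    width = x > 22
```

Transformed code:
if xs != 19 and 19 >= width:
    n = 28 * 29
if n == 35:
    n = 15
else:
    xs -= xs * width
x = []
for cap in width:
    x.append(xs)
n = 28 - 39
n -= 3 // 8
if n >= 36:
    record(n)
    n = x == xs
if 16 < n:
    n = n // n
    width = xs * n
else:
    xs = 40 >= 20
if 5 != width:
    width = x > 22

x = []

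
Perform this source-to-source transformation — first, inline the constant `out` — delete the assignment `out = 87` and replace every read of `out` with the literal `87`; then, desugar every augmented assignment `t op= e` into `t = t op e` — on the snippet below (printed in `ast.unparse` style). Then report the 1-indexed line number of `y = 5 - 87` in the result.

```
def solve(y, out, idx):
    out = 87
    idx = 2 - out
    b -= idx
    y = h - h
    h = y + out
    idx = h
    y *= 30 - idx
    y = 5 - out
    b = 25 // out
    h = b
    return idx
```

Transformed code:
def solve(y, out, idx):
    idx = 2 - 87
    b = b - idx
    y = h - h
    h = y + 87
    idx = h
    y = y * (30 - idx)
    y = 5 - 87
    b = 25 // 87
    h = b
    return idx

8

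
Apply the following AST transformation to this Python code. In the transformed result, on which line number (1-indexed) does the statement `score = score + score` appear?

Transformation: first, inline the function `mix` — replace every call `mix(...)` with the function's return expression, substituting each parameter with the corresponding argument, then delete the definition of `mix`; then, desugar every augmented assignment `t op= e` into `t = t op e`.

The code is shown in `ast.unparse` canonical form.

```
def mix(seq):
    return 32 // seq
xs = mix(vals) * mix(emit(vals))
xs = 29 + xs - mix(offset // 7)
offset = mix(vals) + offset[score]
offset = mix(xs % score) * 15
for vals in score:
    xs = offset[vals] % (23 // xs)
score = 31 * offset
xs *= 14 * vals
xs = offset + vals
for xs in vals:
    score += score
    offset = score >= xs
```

Transformed code:
xs = 32 // vals * (32 // emit(vals))
xs = 29 + xs - 32 // (offset // 7)
offset = 32 // vals + offset[score]
offset = 32 // (xs % score) * 15
for vals in score:
    xs = offset[vals] % (23 // xs)
score = 31 * offset
xs = xs * (14 * vals)
xs = offset + vals
for xs in vals:
    score = score + score
    offset = score >= xs

11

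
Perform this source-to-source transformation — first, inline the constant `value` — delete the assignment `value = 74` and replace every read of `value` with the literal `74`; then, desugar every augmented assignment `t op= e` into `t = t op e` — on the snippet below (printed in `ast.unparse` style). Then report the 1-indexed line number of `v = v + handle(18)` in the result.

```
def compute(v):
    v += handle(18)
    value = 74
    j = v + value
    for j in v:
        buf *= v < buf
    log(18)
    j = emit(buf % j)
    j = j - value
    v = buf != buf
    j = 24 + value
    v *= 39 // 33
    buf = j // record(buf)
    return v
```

Transformed code:
def compute(v):
    v = v + handle(18)
    j = v + 74
    for j in v:
        buf = buf * (v < buf)
    log(18)
    j = emit(buf % j)
    j = j - 74
    v = buf != buf
    j = 24 + 74
    v = v * (39 // 33)
    buf = j // record(buf)
    return v

2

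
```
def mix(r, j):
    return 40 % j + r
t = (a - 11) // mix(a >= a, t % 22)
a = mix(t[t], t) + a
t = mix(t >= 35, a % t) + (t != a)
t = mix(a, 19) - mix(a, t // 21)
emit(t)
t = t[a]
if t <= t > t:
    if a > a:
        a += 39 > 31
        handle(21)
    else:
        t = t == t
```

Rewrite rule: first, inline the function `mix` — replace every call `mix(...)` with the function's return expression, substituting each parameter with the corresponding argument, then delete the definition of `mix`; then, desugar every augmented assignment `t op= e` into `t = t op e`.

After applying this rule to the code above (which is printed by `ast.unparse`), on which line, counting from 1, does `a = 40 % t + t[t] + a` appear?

2

Transformed code:
t = (a - 11) // (40 % (t % 22) + (a >= a))
a = 40 % t + t[t] + a
t = 40 % (a % t) + (t >= 35) + (t != a)
t = 40 % 19 + a - (40 % (t // 21) + a)
emit(t)
t = t[a]
if t <= t > t:
    if a > a:
        a = a + (39 > 31)
        handle(21)
    else:
        t = t == t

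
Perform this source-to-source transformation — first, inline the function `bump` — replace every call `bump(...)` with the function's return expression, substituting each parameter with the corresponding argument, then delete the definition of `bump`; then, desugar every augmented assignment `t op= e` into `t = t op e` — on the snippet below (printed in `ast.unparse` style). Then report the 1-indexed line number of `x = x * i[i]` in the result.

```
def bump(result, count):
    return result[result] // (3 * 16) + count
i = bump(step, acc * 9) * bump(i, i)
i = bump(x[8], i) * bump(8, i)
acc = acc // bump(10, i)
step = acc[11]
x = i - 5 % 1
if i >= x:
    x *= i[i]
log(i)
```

Transformed code:
i = (step[step] // (3 * 16) + acc * 9) * (i[i] // (3 * 16) + i)
i = (x[8][x[8]] // (3 * 16) + i) * (8[8] // (3 * 16) + i)
acc = acc // (10[10] // (3 * 16) + i)
step = acc[11]
x = i - 5 % 1
if i >= x:
    x = x * i[i]
log(i)

7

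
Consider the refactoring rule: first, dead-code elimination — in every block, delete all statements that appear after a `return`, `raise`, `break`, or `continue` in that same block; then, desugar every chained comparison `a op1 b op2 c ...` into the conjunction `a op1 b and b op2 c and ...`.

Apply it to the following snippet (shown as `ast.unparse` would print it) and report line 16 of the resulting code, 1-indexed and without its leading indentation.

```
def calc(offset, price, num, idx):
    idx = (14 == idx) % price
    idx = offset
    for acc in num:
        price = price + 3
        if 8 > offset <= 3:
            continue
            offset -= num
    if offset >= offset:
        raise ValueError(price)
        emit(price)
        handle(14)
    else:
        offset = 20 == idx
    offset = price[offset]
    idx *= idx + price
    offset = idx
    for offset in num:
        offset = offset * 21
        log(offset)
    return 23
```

Transformed code:
def calc(offset, price, num, idx):
    idx = (14 == idx) % price
    idx = offset
    for acc in num:
        price = price + 3
        if 8 > offset and offset <= 3:
            continue
    if offset >= offset:
        raise ValueError(price)
    else:
        offset = 20 == idx
    offset = price[offset]
    idx *= idx + price
    offset = idx
    for offset in num:
        offset = offset * 21
        log(offset)
    return 23

offset = offset * 21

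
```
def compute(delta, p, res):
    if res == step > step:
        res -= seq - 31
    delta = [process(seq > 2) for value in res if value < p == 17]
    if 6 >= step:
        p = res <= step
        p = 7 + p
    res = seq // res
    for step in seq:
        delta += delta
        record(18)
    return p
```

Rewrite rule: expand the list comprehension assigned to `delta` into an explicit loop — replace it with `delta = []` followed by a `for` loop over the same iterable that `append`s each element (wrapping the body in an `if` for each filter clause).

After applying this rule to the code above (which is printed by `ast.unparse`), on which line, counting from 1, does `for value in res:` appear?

Transformed code:
def compute(delta, p, res):
    if res == step > step:
        res -= seq - 31
    delta = []
    for value in res:
        if value < p == 17:
            delta.append(process(seq > 2))
    if 6 >= step:
        p = res <= step
        p = 7 + p
    res = seq // res
    for step in seq:
        delta += delta
        record(18)
    return p

5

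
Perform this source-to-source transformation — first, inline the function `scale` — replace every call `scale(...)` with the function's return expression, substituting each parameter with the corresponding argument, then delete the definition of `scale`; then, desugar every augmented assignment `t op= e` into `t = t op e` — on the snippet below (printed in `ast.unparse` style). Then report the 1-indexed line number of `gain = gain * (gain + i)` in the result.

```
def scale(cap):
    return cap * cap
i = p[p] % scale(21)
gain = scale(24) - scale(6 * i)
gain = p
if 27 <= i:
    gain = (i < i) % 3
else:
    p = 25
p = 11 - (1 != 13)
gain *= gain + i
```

Transformed code:
i = p[p] % (21 * 21)
gain = 24 * 24 - 6 * i * (6 * i)
gain = p
if 27 <= i:
    gain = (i < i) % 3
else:
    p = 25
p = 11 - (1 != 13)
gain = gain * (gain + i)

9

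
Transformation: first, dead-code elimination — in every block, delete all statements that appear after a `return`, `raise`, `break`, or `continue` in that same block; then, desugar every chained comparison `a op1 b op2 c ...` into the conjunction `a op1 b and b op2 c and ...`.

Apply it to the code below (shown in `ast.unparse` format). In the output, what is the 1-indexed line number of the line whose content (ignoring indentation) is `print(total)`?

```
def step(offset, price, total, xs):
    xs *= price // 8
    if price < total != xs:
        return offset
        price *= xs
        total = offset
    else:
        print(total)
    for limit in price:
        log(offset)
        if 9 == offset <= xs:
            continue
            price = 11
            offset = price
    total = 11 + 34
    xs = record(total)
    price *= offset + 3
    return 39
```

6

Transformed code:
def step(offset, price, total, xs):
    xs *= price // 8
    if price < total and total != xs:
        return offset
    else:
        print(total)
    for limit in price:
        log(offset)
        if 9 == offset and offset <= xs:
            continue
    total = 11 + 34
    xs = record(total)
    price *= offset + 3
    return 39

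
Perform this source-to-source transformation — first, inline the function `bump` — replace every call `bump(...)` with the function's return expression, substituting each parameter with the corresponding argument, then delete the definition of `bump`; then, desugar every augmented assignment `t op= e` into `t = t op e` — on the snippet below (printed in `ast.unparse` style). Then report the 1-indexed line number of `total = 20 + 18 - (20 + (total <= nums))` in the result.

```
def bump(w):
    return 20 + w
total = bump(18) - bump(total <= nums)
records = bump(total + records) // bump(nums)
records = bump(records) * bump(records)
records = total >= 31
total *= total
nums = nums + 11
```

1

Transformed code:
total = 20 + 18 - (20 + (total <= nums))
records = (20 + (total + records)) // (20 + nums)
records = (20 + records) * (20 + records)
records = total >= 31
total = total * total
nums = nums + 11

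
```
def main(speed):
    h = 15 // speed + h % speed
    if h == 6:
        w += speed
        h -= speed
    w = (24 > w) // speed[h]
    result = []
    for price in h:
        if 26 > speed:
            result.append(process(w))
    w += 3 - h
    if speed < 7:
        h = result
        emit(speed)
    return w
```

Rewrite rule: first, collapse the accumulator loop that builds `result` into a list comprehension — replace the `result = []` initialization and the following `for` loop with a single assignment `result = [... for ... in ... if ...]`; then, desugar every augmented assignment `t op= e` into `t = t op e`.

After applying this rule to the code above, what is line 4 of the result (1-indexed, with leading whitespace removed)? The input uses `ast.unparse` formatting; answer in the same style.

w = w + speed

Transformed code:
def main(speed):
    h = 15 // speed + h % speed
    if h == 6:
        w = w + speed
        h = h - speed
    w = (24 > w) // speed[h]
    result = [process(w) for price in h if 26 > speed]
    w = w + (3 - h)
    if speed < 7:
        h = result
        emit(speed)
    return w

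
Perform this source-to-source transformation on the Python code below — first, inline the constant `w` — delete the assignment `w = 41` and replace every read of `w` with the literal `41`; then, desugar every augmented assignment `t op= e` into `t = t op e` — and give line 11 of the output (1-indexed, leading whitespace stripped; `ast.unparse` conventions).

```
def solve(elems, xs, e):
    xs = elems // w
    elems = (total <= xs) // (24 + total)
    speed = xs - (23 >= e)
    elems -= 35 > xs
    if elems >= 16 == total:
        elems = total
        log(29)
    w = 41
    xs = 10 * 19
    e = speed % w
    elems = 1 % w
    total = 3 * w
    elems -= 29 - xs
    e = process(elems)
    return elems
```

Transformed code:
def solve(elems, xs, e):
    xs = elems // 41
    elems = (total <= xs) // (24 + total)
    speed = xs - (23 >= e)
    elems = elems - (35 > xs)
    if elems >= 16 == total:
        elems = total
        log(29)
    xs = 10 * 19
    e = speed % 41
    elems = 1 % 41
    total = 3 * 41
    elems = elems - (29 - xs)
    e = process(elems)
    return elems

elems = 1 % 41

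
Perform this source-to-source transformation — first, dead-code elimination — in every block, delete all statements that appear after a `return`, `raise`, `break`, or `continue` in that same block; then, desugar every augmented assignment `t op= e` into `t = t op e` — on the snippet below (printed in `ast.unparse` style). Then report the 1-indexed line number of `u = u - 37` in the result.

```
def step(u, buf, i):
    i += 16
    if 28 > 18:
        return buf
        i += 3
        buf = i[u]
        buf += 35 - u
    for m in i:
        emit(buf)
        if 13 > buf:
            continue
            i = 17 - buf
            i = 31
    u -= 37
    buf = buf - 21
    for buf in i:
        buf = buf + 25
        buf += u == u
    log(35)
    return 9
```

9

Transformed code:
def step(u, buf, i):
    i = i + 16
    if 28 > 18:
        return buf
    for m in i:
        emit(buf)
        if 13 > buf:
            continue
    u = u - 37
    buf = buf - 21
    for buf in i:
        buf = buf + 25
        buf = buf + (u == u)
    log(35)
    return 9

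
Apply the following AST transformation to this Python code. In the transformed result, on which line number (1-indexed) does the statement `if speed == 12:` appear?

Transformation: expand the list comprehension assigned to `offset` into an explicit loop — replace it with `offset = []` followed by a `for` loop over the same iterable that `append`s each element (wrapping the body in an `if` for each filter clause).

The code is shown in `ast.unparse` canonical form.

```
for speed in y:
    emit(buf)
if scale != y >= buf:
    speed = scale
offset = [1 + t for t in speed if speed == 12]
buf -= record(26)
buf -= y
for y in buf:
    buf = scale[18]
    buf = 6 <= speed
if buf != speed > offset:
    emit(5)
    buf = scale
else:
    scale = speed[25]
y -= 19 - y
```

Transformed code:
for speed in y:
    emit(buf)
if scale != y >= buf:
    speed = scale
offset = []
for t in speed:
    if speed == 12:
        offset.append(1 + t)
buf -= record(26)
buf -= y
for y in buf:
    buf = scale[18]
    buf = 6 <= speed
if buf != speed > offset:
    emit(5)
    buf = scale
else:
    scale = speed[25]
y -= 19 - y

7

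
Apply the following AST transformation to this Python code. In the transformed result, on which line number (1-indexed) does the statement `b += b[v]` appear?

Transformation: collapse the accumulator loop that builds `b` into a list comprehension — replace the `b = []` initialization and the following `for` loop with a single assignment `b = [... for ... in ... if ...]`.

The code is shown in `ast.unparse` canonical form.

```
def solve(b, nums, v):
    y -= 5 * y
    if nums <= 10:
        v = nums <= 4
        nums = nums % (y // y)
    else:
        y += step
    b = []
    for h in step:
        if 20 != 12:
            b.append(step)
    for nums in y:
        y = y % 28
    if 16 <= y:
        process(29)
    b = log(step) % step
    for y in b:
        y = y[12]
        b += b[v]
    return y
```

Transformed code:
def solve(b, nums, v):
    y -= 5 * y
    if nums <= 10:
        v = nums <= 4
        nums = nums % (y // y)
    else:
        y += step
    b = [step for h in step if 20 != 12]
    for nums in y:
        y = y % 28
    if 16 <= y:
        process(29)
    b = log(step) % step
    for y in b:
        y = y[12]
        b += b[v]
    return y

16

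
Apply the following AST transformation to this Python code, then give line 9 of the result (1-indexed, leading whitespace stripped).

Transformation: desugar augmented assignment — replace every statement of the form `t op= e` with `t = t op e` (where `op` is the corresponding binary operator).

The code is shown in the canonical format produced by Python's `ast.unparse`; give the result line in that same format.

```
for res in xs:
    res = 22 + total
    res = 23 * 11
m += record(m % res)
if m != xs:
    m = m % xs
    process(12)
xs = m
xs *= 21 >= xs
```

xs = xs * (21 >= xs)

Transformed code:
for res in xs:
    res = 22 + total
    res = 23 * 11
m = m + record(m % res)
if m != xs:
    m = m % xs
    process(12)
xs = m
xs = xs * (21 >= xs)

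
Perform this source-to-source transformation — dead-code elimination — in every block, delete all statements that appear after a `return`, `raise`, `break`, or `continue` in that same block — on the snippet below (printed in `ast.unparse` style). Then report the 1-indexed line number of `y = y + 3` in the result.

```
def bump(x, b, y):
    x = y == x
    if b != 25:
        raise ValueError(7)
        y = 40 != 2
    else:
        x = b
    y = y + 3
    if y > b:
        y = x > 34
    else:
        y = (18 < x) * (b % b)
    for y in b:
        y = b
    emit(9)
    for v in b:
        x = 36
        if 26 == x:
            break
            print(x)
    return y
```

Transformed code:
def bump(x, b, y):
    x = y == x
    if b != 25:
        raise ValueError(7)
    else:
        x = b
    y = y + 3
    if y > b:
        y = x > 34
    else:
        y = (18 < x) * (b % b)
    for y in b:
        y = b
    emit(9)
    for v in b:
        x = 36
        if 26 == x:
            break
    return y

7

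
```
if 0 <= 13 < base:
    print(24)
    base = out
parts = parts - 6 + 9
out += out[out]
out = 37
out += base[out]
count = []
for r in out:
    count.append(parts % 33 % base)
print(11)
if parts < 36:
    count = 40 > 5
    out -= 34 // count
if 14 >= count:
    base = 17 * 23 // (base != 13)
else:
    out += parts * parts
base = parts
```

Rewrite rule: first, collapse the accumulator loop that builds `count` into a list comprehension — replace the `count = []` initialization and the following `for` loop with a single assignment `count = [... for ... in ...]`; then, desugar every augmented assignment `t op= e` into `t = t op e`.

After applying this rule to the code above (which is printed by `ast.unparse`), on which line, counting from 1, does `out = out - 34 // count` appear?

12

Transformed code:
if 0 <= 13 < base:
    print(24)
    base = out
parts = parts - 6 + 9
out = out + out[out]
out = 37
out = out + base[out]
count = [parts % 33 % base for r in out]
print(11)
if parts < 36:
    count = 40 > 5
    out = out - 34 // count
if 14 >= count:
    base = 17 * 23 // (base != 13)
else:
    out = out + parts * parts
base = parts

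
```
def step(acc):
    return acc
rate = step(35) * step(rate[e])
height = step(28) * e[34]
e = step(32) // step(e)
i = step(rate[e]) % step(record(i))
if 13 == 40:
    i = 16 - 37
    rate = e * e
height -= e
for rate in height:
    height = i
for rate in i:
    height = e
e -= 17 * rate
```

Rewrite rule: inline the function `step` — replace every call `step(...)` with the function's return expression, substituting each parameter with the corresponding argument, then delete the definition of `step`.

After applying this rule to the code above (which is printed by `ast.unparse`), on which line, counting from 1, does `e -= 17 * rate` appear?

Transformed code:
rate = 35 * rate[e]
height = 28 * e[34]
e = 32 // e
i = rate[e] % record(i)
if 13 == 40:
    i = 16 - 37
    rate = e * e
height -= e
for rate in height:
    height = i
for rate in i:
    height = e
e -= 17 * rate

13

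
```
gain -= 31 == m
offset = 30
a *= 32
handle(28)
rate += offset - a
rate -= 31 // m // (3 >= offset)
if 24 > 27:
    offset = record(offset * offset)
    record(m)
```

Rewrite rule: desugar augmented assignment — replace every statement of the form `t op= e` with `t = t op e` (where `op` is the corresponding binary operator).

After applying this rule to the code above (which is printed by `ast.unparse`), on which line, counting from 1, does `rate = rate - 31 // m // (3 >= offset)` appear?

6

Transformed code:
gain = gain - (31 == m)
offset = 30
a = a * 32
handle(28)
rate = rate + (offset - a)
rate = rate - 31 // m // (3 >= offset)
if 24 > 27:
    offset = record(offset * offset)
    record(m)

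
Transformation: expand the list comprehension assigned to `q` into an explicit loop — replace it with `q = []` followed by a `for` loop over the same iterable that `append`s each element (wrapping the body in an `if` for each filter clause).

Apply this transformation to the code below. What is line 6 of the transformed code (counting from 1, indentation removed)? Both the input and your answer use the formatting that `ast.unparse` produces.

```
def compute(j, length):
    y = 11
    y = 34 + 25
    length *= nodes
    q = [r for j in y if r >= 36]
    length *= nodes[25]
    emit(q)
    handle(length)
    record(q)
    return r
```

Transformed code:
def compute(j, length):
    y = 11
    y = 34 + 25
    length *= nodes
    q = []
    for j in y:
        if r >= 36:
            q.append(r)
    length *= nodes[25]
    emit(q)
    handle(length)
    record(q)
    return r

for j in y:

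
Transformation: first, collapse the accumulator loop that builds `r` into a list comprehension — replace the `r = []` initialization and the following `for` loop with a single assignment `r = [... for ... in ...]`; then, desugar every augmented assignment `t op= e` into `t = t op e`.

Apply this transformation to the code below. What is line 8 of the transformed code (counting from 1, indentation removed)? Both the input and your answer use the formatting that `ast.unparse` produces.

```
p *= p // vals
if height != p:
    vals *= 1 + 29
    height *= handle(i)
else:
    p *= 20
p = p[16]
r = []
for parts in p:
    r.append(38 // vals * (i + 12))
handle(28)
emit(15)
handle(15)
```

r = [38 // vals * (i + 12) for parts in p]

Transformed code:
p = p * (p // vals)
if height != p:
    vals = vals * (1 + 29)
    height = height * handle(i)
else:
    p = p * 20
p = p[16]
r = [38 // vals * (i + 12) for parts in p]
handle(28)
emit(15)
handle(15)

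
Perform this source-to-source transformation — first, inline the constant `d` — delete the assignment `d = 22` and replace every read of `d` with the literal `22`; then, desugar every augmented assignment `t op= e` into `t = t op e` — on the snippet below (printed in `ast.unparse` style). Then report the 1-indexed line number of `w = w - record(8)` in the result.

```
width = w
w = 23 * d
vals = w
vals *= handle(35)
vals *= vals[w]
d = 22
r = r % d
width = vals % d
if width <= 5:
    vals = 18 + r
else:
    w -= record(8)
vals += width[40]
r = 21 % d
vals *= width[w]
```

Transformed code:
width = w
w = 23 * 22
vals = w
vals = vals * handle(35)
vals = vals * vals[w]
r = r % 22
width = vals % 22
if width <= 5:
    vals = 18 + r
else:
    w = w - record(8)
vals = vals + width[40]
r = 21 % 22
vals = vals * width[w]

11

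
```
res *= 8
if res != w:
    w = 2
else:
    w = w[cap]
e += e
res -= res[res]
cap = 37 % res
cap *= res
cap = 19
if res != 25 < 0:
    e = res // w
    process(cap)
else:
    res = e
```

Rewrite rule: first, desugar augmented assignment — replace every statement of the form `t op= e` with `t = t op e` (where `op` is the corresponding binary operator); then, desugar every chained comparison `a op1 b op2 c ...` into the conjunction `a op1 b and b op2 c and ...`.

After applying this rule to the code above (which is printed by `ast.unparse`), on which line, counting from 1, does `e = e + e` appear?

6

Transformed code:
res = res * 8
if res != w:
    w = 2
else:
    w = w[cap]
e = e + e
res = res - res[res]
cap = 37 % res
cap = cap * res
cap = 19
if res != 25 and 25 < 0:
    e = res // w
    process(cap)
else:
    res = e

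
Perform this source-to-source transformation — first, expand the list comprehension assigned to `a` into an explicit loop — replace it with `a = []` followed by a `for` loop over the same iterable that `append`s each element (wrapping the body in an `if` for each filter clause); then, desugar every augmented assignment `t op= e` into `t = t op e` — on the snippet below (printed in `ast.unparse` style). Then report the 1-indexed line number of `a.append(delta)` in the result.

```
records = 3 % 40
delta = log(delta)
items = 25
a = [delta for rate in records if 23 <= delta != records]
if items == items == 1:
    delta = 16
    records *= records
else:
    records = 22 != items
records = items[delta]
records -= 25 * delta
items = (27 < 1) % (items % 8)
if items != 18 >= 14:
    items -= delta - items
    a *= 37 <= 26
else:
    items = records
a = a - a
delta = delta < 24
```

7

Transformed code:
records = 3 % 40
delta = log(delta)
items = 25
a = []
for rate in records:
    if 23 <= delta != records:
        a.append(delta)
if items == items == 1:
    delta = 16
    records = records * records
else:
    records = 22 != items
records = items[delta]
records = records - 25 * delta
items = (27 < 1) % (items % 8)
if items != 18 >= 14:
    items = items - (delta - items)
    a = a * (37 <= 26)
else:
    items = records
a = a - a
delta = delta < 24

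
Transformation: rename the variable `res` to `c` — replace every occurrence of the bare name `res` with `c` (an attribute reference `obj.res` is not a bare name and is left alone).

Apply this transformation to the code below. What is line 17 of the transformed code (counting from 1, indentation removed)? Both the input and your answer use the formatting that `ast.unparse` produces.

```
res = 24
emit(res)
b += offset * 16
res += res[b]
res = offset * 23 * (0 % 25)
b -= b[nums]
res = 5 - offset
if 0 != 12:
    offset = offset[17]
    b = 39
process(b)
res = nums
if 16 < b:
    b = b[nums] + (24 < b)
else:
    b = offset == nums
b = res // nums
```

b = c // nums

Transformed code:
c = 24
emit(c)
b += offset * 16
c += c[b]
c = offset * 23 * (0 % 25)
b -= b[nums]
c = 5 - offset
if 0 != 12:
    offset = offset[17]
    b = 39
process(b)
c = nums
if 16 < b:
    b = b[nums] + (24 < b)
else:
    b = offset == nums
b = c // nums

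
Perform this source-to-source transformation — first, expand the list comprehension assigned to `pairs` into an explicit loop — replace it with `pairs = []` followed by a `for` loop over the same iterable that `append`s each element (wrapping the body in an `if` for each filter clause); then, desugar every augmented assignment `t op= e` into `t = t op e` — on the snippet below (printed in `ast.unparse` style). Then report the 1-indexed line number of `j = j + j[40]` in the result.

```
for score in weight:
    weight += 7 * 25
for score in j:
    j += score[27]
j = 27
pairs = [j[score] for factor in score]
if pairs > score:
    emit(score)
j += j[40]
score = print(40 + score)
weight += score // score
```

11

Transformed code:
for score in weight:
    weight = weight + 7 * 25
for score in j:
    j = j + score[27]
j = 27
pairs = []
for factor in score:
    pairs.append(j[score])
if pairs > score:
    emit(score)
j = j + j[40]
score = print(40 + score)
weight = weight + score // score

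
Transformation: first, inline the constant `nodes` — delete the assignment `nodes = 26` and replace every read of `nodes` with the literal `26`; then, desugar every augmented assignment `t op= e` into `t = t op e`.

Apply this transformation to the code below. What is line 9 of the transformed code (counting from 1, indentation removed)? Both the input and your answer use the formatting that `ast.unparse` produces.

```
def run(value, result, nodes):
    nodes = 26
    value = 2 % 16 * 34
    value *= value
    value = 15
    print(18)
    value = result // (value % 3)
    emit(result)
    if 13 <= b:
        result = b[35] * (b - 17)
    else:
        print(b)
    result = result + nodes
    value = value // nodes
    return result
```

Transformed code:
def run(value, result, nodes):
    value = 2 % 16 * 34
    value = value * value
    value = 15
    print(18)
    value = result // (value % 3)
    emit(result)
    if 13 <= b:
        result = b[35] * (b - 17)
    else:
        print(b)
    result = result + 26
    value = value // 26
    return result

result = b[35] * (b - 17)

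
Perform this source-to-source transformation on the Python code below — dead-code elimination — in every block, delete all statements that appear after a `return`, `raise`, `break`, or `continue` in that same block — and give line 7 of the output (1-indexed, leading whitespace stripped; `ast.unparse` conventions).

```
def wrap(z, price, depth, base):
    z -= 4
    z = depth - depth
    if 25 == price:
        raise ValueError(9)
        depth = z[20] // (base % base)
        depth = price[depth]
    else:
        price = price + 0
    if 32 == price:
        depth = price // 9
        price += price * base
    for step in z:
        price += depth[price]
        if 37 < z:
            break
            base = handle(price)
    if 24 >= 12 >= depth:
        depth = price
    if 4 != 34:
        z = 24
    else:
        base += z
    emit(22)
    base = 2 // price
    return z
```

price = price + 0

Transformed code:
def wrap(z, price, depth, base):
    z -= 4
    z = depth - depth
    if 25 == price:
        raise ValueError(9)
    else:
        price = price + 0
    if 32 == price:
        depth = price // 9
        price += price * base
    for step in z:
        price += depth[price]
        if 37 < z:
            break
    if 24 >= 12 >= depth:
        depth = price
    if 4 != 34:
        z = 24
    else:
        base += z
    emit(22)
    base = 2 // price
    return z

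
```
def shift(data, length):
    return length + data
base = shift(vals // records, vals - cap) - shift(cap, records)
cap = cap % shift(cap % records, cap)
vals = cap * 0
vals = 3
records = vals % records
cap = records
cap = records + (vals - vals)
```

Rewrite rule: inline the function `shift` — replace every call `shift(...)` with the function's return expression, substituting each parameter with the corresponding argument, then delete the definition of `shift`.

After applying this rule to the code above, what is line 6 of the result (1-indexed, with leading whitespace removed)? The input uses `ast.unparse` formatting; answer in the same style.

cap = records

Transformed code:
base = vals - cap + vals // records - (records + cap)
cap = cap % (cap + cap % records)
vals = cap * 0
vals = 3
records = vals % records
cap = records
cap = records + (vals - vals)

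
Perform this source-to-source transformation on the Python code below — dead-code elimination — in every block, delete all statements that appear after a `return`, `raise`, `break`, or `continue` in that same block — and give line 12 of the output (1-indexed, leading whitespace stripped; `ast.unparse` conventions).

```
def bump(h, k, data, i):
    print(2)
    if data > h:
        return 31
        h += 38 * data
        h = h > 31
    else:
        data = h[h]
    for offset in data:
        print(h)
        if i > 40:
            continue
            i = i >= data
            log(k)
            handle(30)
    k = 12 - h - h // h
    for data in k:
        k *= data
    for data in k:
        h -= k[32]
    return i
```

for data in k:

Transformed code:
def bump(h, k, data, i):
    print(2)
    if data > h:
        return 31
    else:
        data = h[h]
    for offset in data:
        print(h)
        if i > 40:
            continue
    k = 12 - h - h // h
    for data in k:
        k *= data
    for data in k:
        h -= k[32]
    return i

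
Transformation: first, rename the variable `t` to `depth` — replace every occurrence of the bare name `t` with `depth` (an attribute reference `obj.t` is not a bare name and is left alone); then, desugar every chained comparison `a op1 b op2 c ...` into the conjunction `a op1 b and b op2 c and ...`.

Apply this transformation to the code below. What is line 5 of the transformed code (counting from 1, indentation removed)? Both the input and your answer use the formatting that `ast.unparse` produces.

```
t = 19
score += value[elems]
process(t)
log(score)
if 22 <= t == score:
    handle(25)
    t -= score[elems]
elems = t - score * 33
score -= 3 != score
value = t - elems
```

if 22 <= depth and depth == score:

Transformed code:
depth = 19
score += value[elems]
process(depth)
log(score)
if 22 <= depth and depth == score:
    handle(25)
    depth -= score[elems]
elems = depth - score * 33
score -= 3 != score
value = depth - elems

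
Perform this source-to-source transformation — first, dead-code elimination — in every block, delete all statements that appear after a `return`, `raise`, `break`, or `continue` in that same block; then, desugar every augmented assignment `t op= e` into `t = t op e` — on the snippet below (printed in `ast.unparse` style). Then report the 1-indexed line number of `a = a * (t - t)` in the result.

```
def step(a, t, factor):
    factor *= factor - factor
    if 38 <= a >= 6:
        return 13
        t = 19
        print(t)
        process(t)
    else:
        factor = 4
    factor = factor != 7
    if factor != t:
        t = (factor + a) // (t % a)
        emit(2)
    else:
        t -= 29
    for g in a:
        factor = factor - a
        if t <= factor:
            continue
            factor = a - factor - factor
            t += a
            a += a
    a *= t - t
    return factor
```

17

Transformed code:
def step(a, t, factor):
    factor = factor * (factor - factor)
    if 38 <= a >= 6:
        return 13
    else:
        factor = 4
    factor = factor != 7
    if factor != t:
        t = (factor + a) // (t % a)
        emit(2)
    else:
        t = t - 29
    for g in a:
        factor = factor - a
        if t <= factor:
            continue
    a = a * (t - t)
    return factor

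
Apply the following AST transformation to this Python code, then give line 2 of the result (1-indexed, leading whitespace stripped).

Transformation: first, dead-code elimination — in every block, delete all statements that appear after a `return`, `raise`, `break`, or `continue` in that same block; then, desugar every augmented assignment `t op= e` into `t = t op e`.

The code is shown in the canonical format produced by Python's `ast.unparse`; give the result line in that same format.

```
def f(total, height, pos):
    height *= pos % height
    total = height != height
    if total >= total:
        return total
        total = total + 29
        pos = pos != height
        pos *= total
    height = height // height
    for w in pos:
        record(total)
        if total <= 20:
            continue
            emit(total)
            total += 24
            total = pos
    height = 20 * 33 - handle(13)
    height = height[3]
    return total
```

height = height * (pos % height)

Transformed code:
def f(total, height, pos):
    height = height * (pos % height)
    total = height != height
    if total >= total:
        return total
    height = height // height
    for w in pos:
        record(total)
        if total <= 20:
            continue
    height = 20 * 33 - handle(13)
    height = height[3]
    return total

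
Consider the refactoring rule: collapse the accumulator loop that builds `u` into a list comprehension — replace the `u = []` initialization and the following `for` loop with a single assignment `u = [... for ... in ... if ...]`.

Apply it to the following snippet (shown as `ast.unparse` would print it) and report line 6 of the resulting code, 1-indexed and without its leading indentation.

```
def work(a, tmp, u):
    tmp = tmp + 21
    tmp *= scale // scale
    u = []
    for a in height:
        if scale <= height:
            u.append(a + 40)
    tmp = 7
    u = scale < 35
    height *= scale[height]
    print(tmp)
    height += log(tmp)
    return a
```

u = scale < 35

Transformed code:
def work(a, tmp, u):
    tmp = tmp + 21
    tmp *= scale // scale
    u = [a + 40 for a in height if scale <= height]
    tmp = 7
    u = scale < 35
    height *= scale[height]
    print(tmp)
    height += log(tmp)
    return a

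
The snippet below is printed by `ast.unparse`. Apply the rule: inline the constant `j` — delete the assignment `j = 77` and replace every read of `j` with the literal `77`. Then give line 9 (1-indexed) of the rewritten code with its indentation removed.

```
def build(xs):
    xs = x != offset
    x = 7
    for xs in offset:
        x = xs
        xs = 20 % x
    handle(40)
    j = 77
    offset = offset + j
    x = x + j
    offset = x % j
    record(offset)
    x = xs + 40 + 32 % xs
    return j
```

Transformed code:
def build(xs):
    xs = x != offset
    x = 7
    for xs in offset:
        x = xs
        xs = 20 % x
    handle(40)
    offset = offset + 77
    x = x + 77
    offset = x % 77
    record(offset)
    x = xs + 40 + 32 % xs
    return 77

x = x + 77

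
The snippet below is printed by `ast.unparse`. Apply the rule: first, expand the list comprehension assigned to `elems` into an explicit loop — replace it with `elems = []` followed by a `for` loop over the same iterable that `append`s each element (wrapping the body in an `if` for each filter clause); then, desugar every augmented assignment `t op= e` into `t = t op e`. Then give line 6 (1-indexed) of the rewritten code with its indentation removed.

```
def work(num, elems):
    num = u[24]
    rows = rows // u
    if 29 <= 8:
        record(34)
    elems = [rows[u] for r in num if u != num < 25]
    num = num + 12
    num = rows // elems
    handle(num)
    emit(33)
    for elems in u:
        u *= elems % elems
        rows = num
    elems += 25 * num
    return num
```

elems = []

Transformed code:
def work(num, elems):
    num = u[24]
    rows = rows // u
    if 29 <= 8:
        record(34)
    elems = []
    for r in num:
        if u != num < 25:
            elems.append(rows[u])
    num = num + 12
    num = rows // elems
    handle(num)
    emit(33)
    for elems in u:
        u = u * (elems % elems)
        rows = num
    elems = elems + 25 * num
    return num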